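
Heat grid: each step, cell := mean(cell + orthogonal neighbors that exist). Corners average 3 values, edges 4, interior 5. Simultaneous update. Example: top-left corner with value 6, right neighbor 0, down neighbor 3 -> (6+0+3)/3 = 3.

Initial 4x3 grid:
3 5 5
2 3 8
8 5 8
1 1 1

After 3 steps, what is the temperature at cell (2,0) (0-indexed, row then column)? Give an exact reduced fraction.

Answer: 6929/1800

Derivation:
Step 1: cell (2,0) = 4
Step 2: cell (2,0) = 49/12
Step 3: cell (2,0) = 6929/1800
Full grid after step 3:
  551/135 16483/3600 1841/360
  3727/900 13759/3000 6161/1200
  6929/1800 12839/3000 16483/3600
  191/54 12923/3600 863/216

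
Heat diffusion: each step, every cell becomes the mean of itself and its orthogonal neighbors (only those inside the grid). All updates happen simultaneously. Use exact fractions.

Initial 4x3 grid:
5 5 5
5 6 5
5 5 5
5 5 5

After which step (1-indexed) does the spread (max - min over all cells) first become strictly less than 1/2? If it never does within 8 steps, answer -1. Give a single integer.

Step 1: max=21/4, min=5, spread=1/4
  -> spread < 1/2 first at step 1
Step 2: max=523/100, min=5, spread=23/100
Step 3: max=24811/4800, min=2013/400, spread=131/960
Step 4: max=222551/43200, min=36391/7200, spread=841/8640
Step 5: max=88942051/17280000, min=7293373/1440000, spread=56863/691200
Step 6: max=799134341/155520000, min=65789543/12960000, spread=386393/6220800
Step 7: max=319433723131/62208000000, min=26340358813/5184000000, spread=26795339/497664000
Step 8: max=19146215714129/3732480000000, min=1582286149667/311040000000, spread=254051069/5971968000

Answer: 1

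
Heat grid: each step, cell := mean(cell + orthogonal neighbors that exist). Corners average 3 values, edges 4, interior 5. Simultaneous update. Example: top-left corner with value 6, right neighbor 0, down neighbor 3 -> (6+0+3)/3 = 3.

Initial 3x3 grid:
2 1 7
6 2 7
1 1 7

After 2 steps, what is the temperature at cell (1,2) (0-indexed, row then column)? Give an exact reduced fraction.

Answer: 383/80

Derivation:
Step 1: cell (1,2) = 23/4
Step 2: cell (1,2) = 383/80
Full grid after step 2:
  35/12 18/5 55/12
  709/240 353/100 383/80
  49/18 829/240 9/2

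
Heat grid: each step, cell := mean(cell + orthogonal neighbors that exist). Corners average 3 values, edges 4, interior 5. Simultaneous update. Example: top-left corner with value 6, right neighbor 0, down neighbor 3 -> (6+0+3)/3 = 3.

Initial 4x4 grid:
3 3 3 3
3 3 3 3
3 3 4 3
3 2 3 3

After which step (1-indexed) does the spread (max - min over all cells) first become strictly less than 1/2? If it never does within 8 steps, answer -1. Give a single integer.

Answer: 2

Derivation:
Step 1: max=13/4, min=8/3, spread=7/12
Step 2: max=313/100, min=101/36, spread=73/225
  -> spread < 1/2 first at step 2
Step 3: max=7463/2400, min=1235/432, spread=5417/21600
Step 4: max=4929/1600, min=187837/64800, spread=943/5184
Step 5: max=6625391/2160000, min=5690263/1944000, spread=2725889/19440000
Step 6: max=22042171/7200000, min=171783541/58320000, spread=67580441/583200000
Step 7: max=593779693/194400000, min=1035859307/349920000, spread=82360351/874800000
Step 8: max=17785878991/5832000000, min=155923755277/52488000000, spread=2074577821/26244000000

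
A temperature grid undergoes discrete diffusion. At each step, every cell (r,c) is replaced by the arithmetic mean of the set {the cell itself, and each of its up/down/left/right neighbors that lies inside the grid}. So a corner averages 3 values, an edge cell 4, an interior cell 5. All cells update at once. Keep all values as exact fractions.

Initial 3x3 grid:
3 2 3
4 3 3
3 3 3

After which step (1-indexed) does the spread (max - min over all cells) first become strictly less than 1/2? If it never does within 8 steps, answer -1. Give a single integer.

Answer: 2

Derivation:
Step 1: max=10/3, min=8/3, spread=2/3
Step 2: max=115/36, min=101/36, spread=7/18
  -> spread < 1/2 first at step 2
Step 3: max=1357/432, min=1235/432, spread=61/216
Step 4: max=16063/5184, min=15041/5184, spread=511/2592
Step 5: max=190933/62208, min=182315/62208, spread=4309/31104
Step 6: max=2275783/746496, min=2203193/746496, spread=36295/373248
Step 7: max=27179629/8957952, min=26568083/8957952, spread=305773/4478976
Step 8: max=325062223/107495424, min=319910321/107495424, spread=2575951/53747712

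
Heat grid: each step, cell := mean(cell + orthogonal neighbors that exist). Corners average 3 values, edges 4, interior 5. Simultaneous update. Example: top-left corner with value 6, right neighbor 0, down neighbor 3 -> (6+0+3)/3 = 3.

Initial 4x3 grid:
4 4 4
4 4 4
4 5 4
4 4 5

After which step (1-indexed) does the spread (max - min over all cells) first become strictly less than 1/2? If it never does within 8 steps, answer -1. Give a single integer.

Step 1: max=9/2, min=4, spread=1/2
Step 2: max=40/9, min=4, spread=4/9
  -> spread < 1/2 first at step 2
Step 3: max=31109/7200, min=1613/400, spread=83/288
Step 4: max=279569/64800, min=29191/7200, spread=337/1296
Step 5: max=16612021/3888000, min=1959551/480000, spread=7396579/38880000
Step 6: max=993422039/233280000, min=53063273/12960000, spread=61253/373248
Step 7: max=59336741401/13996800000, min=3196678057/777600000, spread=14372291/111974400
Step 8: max=3550966572059/839808000000, min=192259492163/46656000000, spread=144473141/1343692800

Answer: 2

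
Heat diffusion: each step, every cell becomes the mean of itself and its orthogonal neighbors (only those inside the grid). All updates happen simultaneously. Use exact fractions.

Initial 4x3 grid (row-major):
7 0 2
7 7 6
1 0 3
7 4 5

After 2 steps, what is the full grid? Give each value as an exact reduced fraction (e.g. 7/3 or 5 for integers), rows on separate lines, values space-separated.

After step 1:
  14/3 4 8/3
  11/2 4 9/2
  15/4 3 7/2
  4 4 4
After step 2:
  85/18 23/6 67/18
  215/48 21/5 11/3
  65/16 73/20 15/4
  47/12 15/4 23/6

Answer: 85/18 23/6 67/18
215/48 21/5 11/3
65/16 73/20 15/4
47/12 15/4 23/6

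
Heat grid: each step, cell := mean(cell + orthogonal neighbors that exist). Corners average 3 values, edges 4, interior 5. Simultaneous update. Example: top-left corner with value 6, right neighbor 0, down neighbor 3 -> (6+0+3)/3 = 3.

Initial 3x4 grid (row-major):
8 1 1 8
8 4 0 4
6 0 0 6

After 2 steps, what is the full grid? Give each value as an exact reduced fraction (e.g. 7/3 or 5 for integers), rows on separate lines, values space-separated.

Answer: 47/9 107/30 91/30 34/9
583/120 169/50 129/50 419/120
41/9 169/60 137/60 28/9

Derivation:
After step 1:
  17/3 7/2 5/2 13/3
  13/2 13/5 9/5 9/2
  14/3 5/2 3/2 10/3
After step 2:
  47/9 107/30 91/30 34/9
  583/120 169/50 129/50 419/120
  41/9 169/60 137/60 28/9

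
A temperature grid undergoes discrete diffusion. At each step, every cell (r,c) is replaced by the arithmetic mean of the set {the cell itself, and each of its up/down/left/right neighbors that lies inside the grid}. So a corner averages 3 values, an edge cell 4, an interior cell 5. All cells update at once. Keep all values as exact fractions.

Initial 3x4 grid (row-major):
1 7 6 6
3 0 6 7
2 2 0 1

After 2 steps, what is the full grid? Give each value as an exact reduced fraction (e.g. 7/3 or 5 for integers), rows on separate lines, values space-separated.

After step 1:
  11/3 7/2 25/4 19/3
  3/2 18/5 19/5 5
  7/3 1 9/4 8/3
After step 2:
  26/9 1021/240 1193/240 211/36
  111/40 67/25 209/50 89/20
  29/18 551/240 583/240 119/36

Answer: 26/9 1021/240 1193/240 211/36
111/40 67/25 209/50 89/20
29/18 551/240 583/240 119/36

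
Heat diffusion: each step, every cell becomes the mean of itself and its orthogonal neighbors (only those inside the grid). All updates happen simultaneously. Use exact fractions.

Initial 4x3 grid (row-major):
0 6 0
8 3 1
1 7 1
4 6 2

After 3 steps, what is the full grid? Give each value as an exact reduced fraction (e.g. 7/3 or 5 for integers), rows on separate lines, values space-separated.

After step 1:
  14/3 9/4 7/3
  3 5 5/4
  5 18/5 11/4
  11/3 19/4 3
After step 2:
  119/36 57/16 35/18
  53/12 151/50 17/6
  229/60 211/50 53/20
  161/36 901/240 7/2
After step 3:
  1625/432 4733/1600 1201/432
  13103/3600 7221/2000 9403/3600
  15233/3600 20953/6000 3961/1200
  8671/2160 57407/14400 2377/720

Answer: 1625/432 4733/1600 1201/432
13103/3600 7221/2000 9403/3600
15233/3600 20953/6000 3961/1200
8671/2160 57407/14400 2377/720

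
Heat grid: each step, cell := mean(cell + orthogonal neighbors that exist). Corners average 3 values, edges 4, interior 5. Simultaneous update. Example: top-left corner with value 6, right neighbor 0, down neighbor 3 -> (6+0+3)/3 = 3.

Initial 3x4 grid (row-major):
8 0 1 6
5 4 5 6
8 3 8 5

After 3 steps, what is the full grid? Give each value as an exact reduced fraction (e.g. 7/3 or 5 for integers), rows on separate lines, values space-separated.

Answer: 4657/1080 29957/7200 28817/7200 9623/2160
71669/14400 13403/3000 28441/6000 35287/7200
11189/2160 18841/3600 1156/225 5929/1080

Derivation:
After step 1:
  13/3 13/4 3 13/3
  25/4 17/5 24/5 11/2
  16/3 23/4 21/4 19/3
After step 2:
  83/18 839/240 923/240 77/18
  1159/240 469/100 439/100 629/120
  52/9 74/15 83/15 205/36
After step 3:
  4657/1080 29957/7200 28817/7200 9623/2160
  71669/14400 13403/3000 28441/6000 35287/7200
  11189/2160 18841/3600 1156/225 5929/1080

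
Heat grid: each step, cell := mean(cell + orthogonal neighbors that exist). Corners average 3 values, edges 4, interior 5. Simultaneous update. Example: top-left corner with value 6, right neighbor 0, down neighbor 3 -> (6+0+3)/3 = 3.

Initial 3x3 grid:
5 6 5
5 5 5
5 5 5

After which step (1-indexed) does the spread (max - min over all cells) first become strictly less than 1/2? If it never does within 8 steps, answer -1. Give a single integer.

Step 1: max=16/3, min=5, spread=1/3
  -> spread < 1/2 first at step 1
Step 2: max=1267/240, min=5, spread=67/240
Step 3: max=11237/2160, min=1007/200, spread=1807/10800
Step 4: max=4477963/864000, min=27361/5400, spread=33401/288000
Step 5: max=40109933/7776000, min=2743391/540000, spread=3025513/38880000
Step 6: max=16016926867/3110400000, min=146755949/28800000, spread=53531/995328
Step 7: max=959152925849/186624000000, min=39671116051/7776000000, spread=450953/11943936
Step 8: max=57496103560603/11197440000000, min=4766608610519/933120000000, spread=3799043/143327232

Answer: 1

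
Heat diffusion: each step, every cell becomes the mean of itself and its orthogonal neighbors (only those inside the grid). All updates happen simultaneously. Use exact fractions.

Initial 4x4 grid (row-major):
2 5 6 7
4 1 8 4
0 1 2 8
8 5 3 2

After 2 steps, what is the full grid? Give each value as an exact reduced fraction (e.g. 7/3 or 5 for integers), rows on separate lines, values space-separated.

After step 1:
  11/3 7/2 13/2 17/3
  7/4 19/5 21/5 27/4
  13/4 9/5 22/5 4
  13/3 17/4 3 13/3
After step 2:
  107/36 131/30 149/30 227/36
  187/60 301/100 513/100 1237/240
  167/60 7/2 87/25 1169/240
  71/18 803/240 959/240 34/9

Answer: 107/36 131/30 149/30 227/36
187/60 301/100 513/100 1237/240
167/60 7/2 87/25 1169/240
71/18 803/240 959/240 34/9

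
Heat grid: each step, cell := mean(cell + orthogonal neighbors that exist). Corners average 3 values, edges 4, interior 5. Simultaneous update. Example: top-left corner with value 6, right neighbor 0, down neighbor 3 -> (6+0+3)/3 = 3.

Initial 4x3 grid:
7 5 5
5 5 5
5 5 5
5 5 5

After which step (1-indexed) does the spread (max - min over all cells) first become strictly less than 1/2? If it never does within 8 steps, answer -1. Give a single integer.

Answer: 3

Derivation:
Step 1: max=17/3, min=5, spread=2/3
Step 2: max=50/9, min=5, spread=5/9
Step 3: max=581/108, min=5, spread=41/108
  -> spread < 1/2 first at step 3
Step 4: max=69017/12960, min=5, spread=4217/12960
Step 5: max=4097149/777600, min=18079/3600, spread=38417/155520
Step 6: max=244480211/46656000, min=362597/72000, spread=1903471/9331200
Step 7: max=14597789089/2799360000, min=10915759/2160000, spread=18038617/111974400
Step 8: max=873076182851/167961600000, min=984926759/194400000, spread=883978523/6718464000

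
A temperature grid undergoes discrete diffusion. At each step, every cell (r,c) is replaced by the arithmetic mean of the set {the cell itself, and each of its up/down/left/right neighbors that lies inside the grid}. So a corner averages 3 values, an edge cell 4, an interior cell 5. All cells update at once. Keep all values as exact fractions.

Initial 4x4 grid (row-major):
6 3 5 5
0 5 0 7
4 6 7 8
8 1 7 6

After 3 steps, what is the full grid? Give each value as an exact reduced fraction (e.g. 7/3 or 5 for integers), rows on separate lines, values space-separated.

Answer: 2591/720 401/100 956/225 2677/540
9469/2400 7997/2000 3617/750 9313/1800
6187/1440 3511/750 10531/2000 709/120
2519/540 7249/1440 181/32 4417/720

Derivation:
After step 1:
  3 19/4 13/4 17/3
  15/4 14/5 24/5 5
  9/2 23/5 28/5 7
  13/3 11/2 21/4 7
After step 2:
  23/6 69/20 277/60 167/36
  281/80 207/50 429/100 337/60
  1031/240 23/5 109/20 123/20
  43/9 1181/240 467/80 77/12
After step 3:
  2591/720 401/100 956/225 2677/540
  9469/2400 7997/2000 3617/750 9313/1800
  6187/1440 3511/750 10531/2000 709/120
  2519/540 7249/1440 181/32 4417/720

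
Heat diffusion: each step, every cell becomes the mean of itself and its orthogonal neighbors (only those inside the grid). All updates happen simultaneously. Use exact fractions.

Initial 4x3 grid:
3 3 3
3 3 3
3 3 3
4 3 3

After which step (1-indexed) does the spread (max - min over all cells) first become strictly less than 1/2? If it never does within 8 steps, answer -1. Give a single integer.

Answer: 1

Derivation:
Step 1: max=10/3, min=3, spread=1/3
  -> spread < 1/2 first at step 1
Step 2: max=59/18, min=3, spread=5/18
Step 3: max=689/216, min=3, spread=41/216
Step 4: max=81977/25920, min=3, spread=4217/25920
Step 5: max=4874749/1555200, min=21679/7200, spread=38417/311040
Step 6: max=291136211/93312000, min=434597/144000, spread=1903471/18662400
Step 7: max=17397149089/5598720000, min=13075759/4320000, spread=18038617/223948800
Step 8: max=1041037782851/335923200000, min=1179326759/388800000, spread=883978523/13436928000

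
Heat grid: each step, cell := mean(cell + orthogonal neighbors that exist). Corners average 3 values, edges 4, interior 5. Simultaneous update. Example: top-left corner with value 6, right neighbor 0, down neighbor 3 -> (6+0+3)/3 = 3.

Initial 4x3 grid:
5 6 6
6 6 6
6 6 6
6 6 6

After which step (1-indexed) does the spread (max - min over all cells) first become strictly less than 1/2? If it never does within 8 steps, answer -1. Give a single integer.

Answer: 1

Derivation:
Step 1: max=6, min=17/3, spread=1/3
  -> spread < 1/2 first at step 1
Step 2: max=6, min=103/18, spread=5/18
Step 3: max=6, min=1255/216, spread=41/216
Step 4: max=6, min=151303/25920, spread=4217/25920
Step 5: max=43121/7200, min=9122051/1555200, spread=38417/311040
Step 6: max=861403/144000, min=548671789/93312000, spread=1903471/18662400
Step 7: max=25804241/4320000, min=32991330911/5598720000, spread=18038617/223948800
Step 8: max=2319873241/388800000, min=1982271017149/335923200000, spread=883978523/13436928000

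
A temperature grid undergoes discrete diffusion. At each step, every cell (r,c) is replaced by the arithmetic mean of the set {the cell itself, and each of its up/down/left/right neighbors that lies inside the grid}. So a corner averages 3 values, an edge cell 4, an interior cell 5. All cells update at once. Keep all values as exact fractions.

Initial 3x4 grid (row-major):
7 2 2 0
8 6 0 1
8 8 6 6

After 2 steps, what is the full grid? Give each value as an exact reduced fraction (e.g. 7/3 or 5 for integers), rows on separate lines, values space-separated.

Answer: 103/18 943/240 37/16 5/4
1543/240 263/50 311/100 121/48
89/12 31/5 29/6 133/36

Derivation:
After step 1:
  17/3 17/4 1 1
  29/4 24/5 3 7/4
  8 7 5 13/3
After step 2:
  103/18 943/240 37/16 5/4
  1543/240 263/50 311/100 121/48
  89/12 31/5 29/6 133/36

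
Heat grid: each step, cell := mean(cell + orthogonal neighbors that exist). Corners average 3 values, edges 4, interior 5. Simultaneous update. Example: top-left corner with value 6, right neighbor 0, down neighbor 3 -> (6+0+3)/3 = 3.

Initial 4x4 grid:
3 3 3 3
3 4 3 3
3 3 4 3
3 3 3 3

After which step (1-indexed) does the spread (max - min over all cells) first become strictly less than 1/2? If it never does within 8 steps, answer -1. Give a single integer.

Answer: 1

Derivation:
Step 1: max=17/5, min=3, spread=2/5
  -> spread < 1/2 first at step 1
Step 2: max=33/10, min=3, spread=3/10
Step 3: max=3217/1000, min=373/120, spread=163/1500
Step 4: max=95843/30000, min=11191/3600, spread=3877/45000
Step 5: max=951227/300000, min=339061/108000, spread=42259/1350000
Step 6: max=17100979/5400000, min=407059/129600, spread=210281/8100000
Step 7: max=245711329/77760000, min=306178213/97200000, spread=3843793/388800000
Step 8: max=76770264623/24300000000, min=9188265451/2916000000, spread=302078797/36450000000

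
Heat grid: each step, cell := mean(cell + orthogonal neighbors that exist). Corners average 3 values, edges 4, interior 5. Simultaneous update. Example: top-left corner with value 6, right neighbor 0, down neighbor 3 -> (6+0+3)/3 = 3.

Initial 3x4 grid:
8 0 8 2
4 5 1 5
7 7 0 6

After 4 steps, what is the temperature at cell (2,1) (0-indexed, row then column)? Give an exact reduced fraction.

Step 1: cell (2,1) = 19/4
Step 2: cell (2,1) = 353/80
Step 3: cell (2,1) = 3713/800
Step 4: cell (2,1) = 105841/24000
Full grid after step 4:
  50677/10800 76787/18000 18283/4500 82439/21600
  338593/72000 268589/60000 43987/11250 1674863/432000
  105329/21600 105841/24000 881209/216000 61123/16200

Answer: 105841/24000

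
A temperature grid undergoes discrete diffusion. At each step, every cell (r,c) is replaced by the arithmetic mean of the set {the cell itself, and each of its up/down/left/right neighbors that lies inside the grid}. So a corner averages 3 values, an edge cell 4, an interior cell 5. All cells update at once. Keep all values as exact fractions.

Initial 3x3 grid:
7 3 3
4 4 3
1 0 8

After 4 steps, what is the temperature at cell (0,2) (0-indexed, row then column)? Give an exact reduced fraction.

Step 1: cell (0,2) = 3
Step 2: cell (0,2) = 47/12
Step 3: cell (0,2) = 887/240
Step 4: cell (0,2) = 163507/43200
Full grid after step 4:
  486071/129600 3192307/864000 163507/43200
  744233/216000 17997/5000 1537091/432000
  430271/129600 2845307/864000 452321/129600

Answer: 163507/43200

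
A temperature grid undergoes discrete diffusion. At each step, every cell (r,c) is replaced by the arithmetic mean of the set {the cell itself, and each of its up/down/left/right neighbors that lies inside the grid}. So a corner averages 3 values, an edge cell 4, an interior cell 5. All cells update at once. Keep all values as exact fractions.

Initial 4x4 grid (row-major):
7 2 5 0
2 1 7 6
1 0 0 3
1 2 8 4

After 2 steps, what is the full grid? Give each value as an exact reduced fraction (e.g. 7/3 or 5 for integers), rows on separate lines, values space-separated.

After step 1:
  11/3 15/4 7/2 11/3
  11/4 12/5 19/5 4
  1 4/5 18/5 13/4
  4/3 11/4 7/2 5
After step 2:
  61/18 799/240 883/240 67/18
  589/240 27/10 173/50 883/240
  353/240 211/100 299/100 317/80
  61/36 503/240 297/80 47/12

Answer: 61/18 799/240 883/240 67/18
589/240 27/10 173/50 883/240
353/240 211/100 299/100 317/80
61/36 503/240 297/80 47/12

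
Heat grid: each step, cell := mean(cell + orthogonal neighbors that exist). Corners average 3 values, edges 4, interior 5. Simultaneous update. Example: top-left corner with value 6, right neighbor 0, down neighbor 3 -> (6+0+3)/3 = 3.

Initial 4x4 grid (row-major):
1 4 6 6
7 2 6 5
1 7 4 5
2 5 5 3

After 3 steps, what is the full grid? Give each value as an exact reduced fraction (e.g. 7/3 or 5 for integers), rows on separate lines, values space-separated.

Answer: 2849/720 3299/800 36067/7200 5513/1080
1467/400 8951/2000 14027/3000 37207/7200
14387/3600 1522/375 28721/6000 33503/7200
1001/270 15407/3600 15559/3600 9959/2160

Derivation:
After step 1:
  4 13/4 11/2 17/3
  11/4 26/5 23/5 11/2
  17/4 19/5 27/5 17/4
  8/3 19/4 17/4 13/3
After step 2:
  10/3 359/80 1141/240 50/9
  81/20 98/25 131/25 1201/240
  101/30 117/25 223/50 1169/240
  35/9 58/15 281/60 77/18
After step 3:
  2849/720 3299/800 36067/7200 5513/1080
  1467/400 8951/2000 14027/3000 37207/7200
  14387/3600 1522/375 28721/6000 33503/7200
  1001/270 15407/3600 15559/3600 9959/2160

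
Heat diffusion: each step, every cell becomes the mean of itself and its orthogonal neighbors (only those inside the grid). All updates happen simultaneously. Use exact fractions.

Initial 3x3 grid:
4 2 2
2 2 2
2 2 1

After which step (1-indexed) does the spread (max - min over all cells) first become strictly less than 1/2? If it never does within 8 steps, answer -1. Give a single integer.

Step 1: max=8/3, min=5/3, spread=1
Step 2: max=23/9, min=31/18, spread=5/6
Step 3: max=257/108, min=391/216, spread=41/72
Step 4: max=14893/6480, min=24581/12960, spread=347/864
  -> spread < 1/2 first at step 4
Step 5: max=867581/388800, min=1516087/777600, spread=2921/10368
Step 6: max=51108457/23328000, min=92987789/46656000, spread=24611/124416
Step 7: max=3023511329/1399680000, min=5658280783/2799360000, spread=207329/1492992
Step 8: max=179705693413/83980800000, min=343036683701/167961600000, spread=1746635/17915904

Answer: 4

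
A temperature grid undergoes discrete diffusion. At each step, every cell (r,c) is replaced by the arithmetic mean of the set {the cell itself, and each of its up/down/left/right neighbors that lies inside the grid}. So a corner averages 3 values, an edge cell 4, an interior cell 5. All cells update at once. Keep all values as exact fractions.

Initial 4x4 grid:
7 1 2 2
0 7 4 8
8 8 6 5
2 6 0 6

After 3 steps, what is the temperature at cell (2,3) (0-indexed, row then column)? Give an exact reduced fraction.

Answer: 3649/720

Derivation:
Step 1: cell (2,3) = 25/4
Step 2: cell (2,3) = 289/60
Step 3: cell (2,3) = 3649/720
Full grid after step 3:
  835/216 3743/900 227/60 1529/360
  17207/3600 521/120 4811/1000 1067/240
  17263/3600 3167/600 14147/3000 3649/720
  1109/216 4237/900 889/180 4973/1080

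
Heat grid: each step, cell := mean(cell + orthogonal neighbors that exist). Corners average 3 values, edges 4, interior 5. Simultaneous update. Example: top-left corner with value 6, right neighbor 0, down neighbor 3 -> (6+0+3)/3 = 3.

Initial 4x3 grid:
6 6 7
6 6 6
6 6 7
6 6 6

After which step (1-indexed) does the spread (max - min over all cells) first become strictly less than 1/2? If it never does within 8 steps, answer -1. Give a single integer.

Answer: 2

Derivation:
Step 1: max=13/2, min=6, spread=1/2
Step 2: max=229/36, min=6, spread=13/36
  -> spread < 1/2 first at step 2
Step 3: max=45257/7200, min=1207/200, spread=361/1440
Step 4: max=809569/129600, min=32761/5400, spread=4661/25920
Step 5: max=40278863/6480000, min=13156621/2160000, spread=809/6480
Step 6: max=2893450399/466560000, min=118675301/19440000, spread=1809727/18662400
Step 7: max=173206047941/27993600000, min=892000573/145800000, spread=77677517/1119744000
Step 8: max=10379594394319/1679616000000, min=71443066451/11664000000, spread=734342603/13436928000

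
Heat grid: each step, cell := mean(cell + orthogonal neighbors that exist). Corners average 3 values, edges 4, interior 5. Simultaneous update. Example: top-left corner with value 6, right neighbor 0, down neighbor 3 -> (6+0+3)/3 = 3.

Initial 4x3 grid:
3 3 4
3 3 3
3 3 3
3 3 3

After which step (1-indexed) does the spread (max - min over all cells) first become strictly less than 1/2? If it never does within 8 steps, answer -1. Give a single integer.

Step 1: max=10/3, min=3, spread=1/3
  -> spread < 1/2 first at step 1
Step 2: max=59/18, min=3, spread=5/18
Step 3: max=689/216, min=3, spread=41/216
Step 4: max=81977/25920, min=3, spread=4217/25920
Step 5: max=4874749/1555200, min=21679/7200, spread=38417/311040
Step 6: max=291136211/93312000, min=434597/144000, spread=1903471/18662400
Step 7: max=17397149089/5598720000, min=13075759/4320000, spread=18038617/223948800
Step 8: max=1041037782851/335923200000, min=1179326759/388800000, spread=883978523/13436928000

Answer: 1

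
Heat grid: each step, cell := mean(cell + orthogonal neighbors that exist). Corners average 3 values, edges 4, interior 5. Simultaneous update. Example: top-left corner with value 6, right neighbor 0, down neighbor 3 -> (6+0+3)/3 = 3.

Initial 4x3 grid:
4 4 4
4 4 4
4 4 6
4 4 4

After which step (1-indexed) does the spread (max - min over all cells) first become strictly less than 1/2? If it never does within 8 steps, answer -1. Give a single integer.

Step 1: max=14/3, min=4, spread=2/3
Step 2: max=271/60, min=4, spread=31/60
Step 3: max=2371/540, min=4, spread=211/540
  -> spread < 1/2 first at step 3
Step 4: max=232897/54000, min=3647/900, spread=14077/54000
Step 5: max=2084407/486000, min=219683/54000, spread=5363/24300
Step 6: max=62060809/14580000, min=122869/30000, spread=93859/583200
Step 7: max=3709474481/874800000, min=199736467/48600000, spread=4568723/34992000
Step 8: max=221732435629/52488000000, min=6013618889/1458000000, spread=8387449/83980800

Answer: 3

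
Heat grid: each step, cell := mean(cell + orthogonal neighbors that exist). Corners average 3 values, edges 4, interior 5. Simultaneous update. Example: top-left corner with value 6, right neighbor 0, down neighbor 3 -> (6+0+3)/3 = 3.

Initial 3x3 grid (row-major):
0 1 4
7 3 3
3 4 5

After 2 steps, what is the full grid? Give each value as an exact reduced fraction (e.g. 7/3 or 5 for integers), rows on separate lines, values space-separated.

After step 1:
  8/3 2 8/3
  13/4 18/5 15/4
  14/3 15/4 4
After step 2:
  95/36 41/15 101/36
  851/240 327/100 841/240
  35/9 961/240 23/6

Answer: 95/36 41/15 101/36
851/240 327/100 841/240
35/9 961/240 23/6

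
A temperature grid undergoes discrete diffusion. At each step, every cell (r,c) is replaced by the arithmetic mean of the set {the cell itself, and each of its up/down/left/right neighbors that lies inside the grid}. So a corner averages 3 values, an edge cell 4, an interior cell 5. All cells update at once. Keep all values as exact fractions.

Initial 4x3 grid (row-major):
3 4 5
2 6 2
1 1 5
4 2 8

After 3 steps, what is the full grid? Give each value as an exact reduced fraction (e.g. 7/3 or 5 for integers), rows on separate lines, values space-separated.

After step 1:
  3 9/2 11/3
  3 3 9/2
  2 3 4
  7/3 15/4 5
After step 2:
  7/2 85/24 38/9
  11/4 18/5 91/24
  31/12 63/20 33/8
  97/36 169/48 17/4
After step 3:
  235/72 5351/1440 104/27
  373/120 101/30 2833/720
  503/180 163/48 919/240
  1267/432 9803/2880 571/144

Answer: 235/72 5351/1440 104/27
373/120 101/30 2833/720
503/180 163/48 919/240
1267/432 9803/2880 571/144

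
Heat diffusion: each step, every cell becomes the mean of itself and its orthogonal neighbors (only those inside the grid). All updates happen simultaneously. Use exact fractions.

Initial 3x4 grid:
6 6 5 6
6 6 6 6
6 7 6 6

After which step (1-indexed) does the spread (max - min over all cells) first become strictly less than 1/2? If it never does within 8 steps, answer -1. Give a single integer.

Step 1: max=19/3, min=17/3, spread=2/3
Step 2: max=751/120, min=689/120, spread=31/60
Step 3: max=6691/1080, min=6269/1080, spread=211/540
  -> spread < 1/2 first at step 3
Step 4: max=39719/6480, min=38041/6480, spread=839/3240
Step 5: max=296963/48600, min=286237/48600, spread=5363/24300
Step 6: max=7092259/1166400, min=6904541/1166400, spread=93859/583200
Step 7: max=424472723/69984000, min=415335277/69984000, spread=4568723/34992000
Step 8: max=1016157049/167961600, min=999382151/167961600, spread=8387449/83980800

Answer: 3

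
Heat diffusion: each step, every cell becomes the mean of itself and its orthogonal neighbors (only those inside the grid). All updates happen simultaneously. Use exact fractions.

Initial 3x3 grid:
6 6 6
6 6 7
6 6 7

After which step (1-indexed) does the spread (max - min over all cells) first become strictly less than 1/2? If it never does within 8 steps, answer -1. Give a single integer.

Step 1: max=20/3, min=6, spread=2/3
Step 2: max=233/36, min=6, spread=17/36
  -> spread < 1/2 first at step 2
Step 3: max=13807/2160, min=1091/180, spread=143/432
Step 4: max=820349/129600, min=16463/2700, spread=1205/5184
Step 5: max=48955303/7776000, min=441541/72000, spread=10151/62208
Step 6: max=2925029141/466560000, min=119649209/19440000, spread=85517/746496
Step 7: max=175033990927/27993600000, min=14398553671/2332800000, spread=720431/8957952
Step 8: max=10481310194669/1679616000000, min=36064161863/5832000000, spread=6069221/107495424

Answer: 2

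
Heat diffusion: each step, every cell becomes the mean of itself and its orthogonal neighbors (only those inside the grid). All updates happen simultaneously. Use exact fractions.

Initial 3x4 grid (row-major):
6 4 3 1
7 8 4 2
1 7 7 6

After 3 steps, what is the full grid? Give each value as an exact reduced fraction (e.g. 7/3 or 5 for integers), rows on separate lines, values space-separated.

After step 1:
  17/3 21/4 3 2
  11/2 6 24/5 13/4
  5 23/4 6 5
After step 2:
  197/36 239/48 301/80 11/4
  133/24 273/50 461/100 301/80
  65/12 91/16 431/80 19/4
After step 3:
  2303/432 35413/7200 9661/2400 137/40
  39403/7200 15767/3000 9193/2000 6349/1600
  799/144 13171/2400 4087/800 139/30

Answer: 2303/432 35413/7200 9661/2400 137/40
39403/7200 15767/3000 9193/2000 6349/1600
799/144 13171/2400 4087/800 139/30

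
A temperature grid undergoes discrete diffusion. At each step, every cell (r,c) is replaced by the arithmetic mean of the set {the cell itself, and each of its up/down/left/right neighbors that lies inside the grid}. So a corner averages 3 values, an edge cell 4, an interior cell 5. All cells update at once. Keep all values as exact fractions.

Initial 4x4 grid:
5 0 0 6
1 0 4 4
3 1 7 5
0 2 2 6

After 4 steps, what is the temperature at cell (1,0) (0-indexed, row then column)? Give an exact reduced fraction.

Step 1: cell (1,0) = 9/4
Step 2: cell (1,0) = 67/40
Step 3: cell (1,0) = 751/400
Step 4: cell (1,0) = 7491/4000
Full grid after step 4:
  40781/21600 154873/72000 608387/216000 2683/810
  7491/4000 139247/60000 68173/22500 791957/216000
  216449/108000 27043/11250 121471/36000 170209/43200
  16187/8100 277859/108000 73019/21600 262289/64800

Answer: 7491/4000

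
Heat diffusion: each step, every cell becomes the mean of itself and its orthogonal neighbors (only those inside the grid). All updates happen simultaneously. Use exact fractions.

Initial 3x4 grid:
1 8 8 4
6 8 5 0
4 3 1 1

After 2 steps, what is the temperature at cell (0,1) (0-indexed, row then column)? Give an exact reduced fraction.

Answer: 47/8

Derivation:
Step 1: cell (0,1) = 25/4
Step 2: cell (0,1) = 47/8
Full grid after step 2:
  16/3 47/8 209/40 17/4
  241/48 127/25 433/100 347/120
  157/36 101/24 347/120 17/9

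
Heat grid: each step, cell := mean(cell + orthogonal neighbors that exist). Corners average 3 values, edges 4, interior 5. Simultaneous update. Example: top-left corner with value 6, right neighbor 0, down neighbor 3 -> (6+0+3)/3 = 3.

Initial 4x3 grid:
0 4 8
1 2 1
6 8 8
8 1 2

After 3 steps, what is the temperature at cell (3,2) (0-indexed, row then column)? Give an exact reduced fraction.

Answer: 1949/432

Derivation:
Step 1: cell (3,2) = 11/3
Step 2: cell (3,2) = 79/18
Step 3: cell (3,2) = 1949/432
Full grid after step 3:
  3191/1080 8149/2400 2093/540
  1567/450 477/125 15061/3600
  659/150 26491/6000 16091/3600
  685/144 67859/14400 1949/432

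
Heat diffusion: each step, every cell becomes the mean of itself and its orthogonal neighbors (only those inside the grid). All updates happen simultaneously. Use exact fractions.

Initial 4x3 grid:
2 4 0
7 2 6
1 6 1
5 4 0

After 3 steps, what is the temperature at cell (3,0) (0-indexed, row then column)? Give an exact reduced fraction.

Answer: 3709/1080

Derivation:
Step 1: cell (3,0) = 10/3
Step 2: cell (3,0) = 71/18
Step 3: cell (3,0) = 3709/1080
Full grid after step 3:
  1591/432 2771/900 695/216
  24953/7200 21979/6000 10339/3600
  28073/7200 1577/500 5737/1800
  3709/1080 16357/4800 5953/2160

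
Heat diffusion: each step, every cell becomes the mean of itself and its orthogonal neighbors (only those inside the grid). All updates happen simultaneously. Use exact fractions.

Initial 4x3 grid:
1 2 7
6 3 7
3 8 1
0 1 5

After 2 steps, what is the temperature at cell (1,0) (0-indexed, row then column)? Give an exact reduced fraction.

Answer: 157/40

Derivation:
Step 1: cell (1,0) = 13/4
Step 2: cell (1,0) = 157/40
Full grid after step 2:
  19/6 1007/240 157/36
  157/40 97/25 1217/240
  361/120 107/25 917/240
  109/36 311/120 133/36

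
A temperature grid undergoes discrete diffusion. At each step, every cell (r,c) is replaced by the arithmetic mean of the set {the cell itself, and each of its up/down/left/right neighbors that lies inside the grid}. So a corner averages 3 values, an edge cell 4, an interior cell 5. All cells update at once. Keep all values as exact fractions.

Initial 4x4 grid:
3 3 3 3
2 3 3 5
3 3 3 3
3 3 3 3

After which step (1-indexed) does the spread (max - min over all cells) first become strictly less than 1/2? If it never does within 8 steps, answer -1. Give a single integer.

Step 1: max=11/3, min=8/3, spread=1
Step 2: max=211/60, min=329/120, spread=31/40
Step 3: max=1831/540, min=3029/1080, spread=211/360
Step 4: max=178357/54000, min=309101/108000, spread=15871/36000
  -> spread < 1/2 first at step 4
Step 5: max=1585267/486000, min=2822861/972000, spread=115891/324000
Step 6: max=11724679/3645000, min=284729969/97200000, spread=83784413/291600000
Step 7: max=1395956611/437400000, min=2870910463/972000000, spread=2080938053/8748000000
Step 8: max=20775341339/6561000000, min=86649437959/29160000000, spread=51168711929/262440000000

Answer: 4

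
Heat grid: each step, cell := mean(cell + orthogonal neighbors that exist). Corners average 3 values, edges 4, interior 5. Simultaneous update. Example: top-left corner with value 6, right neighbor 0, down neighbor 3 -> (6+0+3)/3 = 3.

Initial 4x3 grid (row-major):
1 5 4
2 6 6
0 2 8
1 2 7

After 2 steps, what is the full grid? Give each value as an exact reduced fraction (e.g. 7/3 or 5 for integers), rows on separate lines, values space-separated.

After step 1:
  8/3 4 5
  9/4 21/5 6
  5/4 18/5 23/4
  1 3 17/3
After step 2:
  107/36 119/30 5
  311/120 401/100 419/80
  81/40 89/25 1261/240
  7/4 199/60 173/36

Answer: 107/36 119/30 5
311/120 401/100 419/80
81/40 89/25 1261/240
7/4 199/60 173/36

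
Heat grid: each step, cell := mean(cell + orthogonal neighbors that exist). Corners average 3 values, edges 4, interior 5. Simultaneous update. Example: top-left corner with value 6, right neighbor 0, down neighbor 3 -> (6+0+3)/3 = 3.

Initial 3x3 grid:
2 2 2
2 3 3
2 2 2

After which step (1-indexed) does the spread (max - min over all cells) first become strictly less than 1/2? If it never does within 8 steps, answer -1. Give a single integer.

Step 1: max=5/2, min=2, spread=1/2
Step 2: max=287/120, min=173/80, spread=11/48
  -> spread < 1/2 first at step 2
Step 3: max=16999/7200, min=263/120, spread=1219/7200
Step 4: max=1004603/432000, min=212759/96000, spread=755/6912
Step 5: max=59945491/25920000, min=38640119/17280000, spread=6353/82944
Step 6: max=3575458127/1555200000, min=2327877293/1036800000, spread=53531/995328
Step 7: max=213864444319/93312000000, min=5193614173/2304000000, spread=450953/11943936
Step 8: max=12797789793443/5598720000000, min=8432926450837/3732480000000, spread=3799043/143327232

Answer: 2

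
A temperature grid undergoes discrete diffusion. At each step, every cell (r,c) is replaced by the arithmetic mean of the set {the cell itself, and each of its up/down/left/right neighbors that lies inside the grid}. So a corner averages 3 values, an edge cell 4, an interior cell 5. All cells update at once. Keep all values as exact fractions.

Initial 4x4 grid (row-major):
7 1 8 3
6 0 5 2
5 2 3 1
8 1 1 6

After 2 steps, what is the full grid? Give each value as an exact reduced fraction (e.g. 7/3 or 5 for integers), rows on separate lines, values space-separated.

Answer: 79/18 943/240 971/240 34/9
1033/240 171/50 79/25 821/240
997/240 313/100 279/100 649/240
155/36 757/240 649/240 101/36

Derivation:
After step 1:
  14/3 4 17/4 13/3
  9/2 14/5 18/5 11/4
  21/4 11/5 12/5 3
  14/3 3 11/4 8/3
After step 2:
  79/18 943/240 971/240 34/9
  1033/240 171/50 79/25 821/240
  997/240 313/100 279/100 649/240
  155/36 757/240 649/240 101/36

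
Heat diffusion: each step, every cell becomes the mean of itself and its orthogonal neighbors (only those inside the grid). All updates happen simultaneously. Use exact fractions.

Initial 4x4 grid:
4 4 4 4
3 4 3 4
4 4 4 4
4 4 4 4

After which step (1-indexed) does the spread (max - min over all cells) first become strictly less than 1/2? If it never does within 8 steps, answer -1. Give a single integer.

Answer: 1

Derivation:
Step 1: max=4, min=18/5, spread=2/5
  -> spread < 1/2 first at step 1
Step 2: max=4, min=443/120, spread=37/120
Step 3: max=1587/400, min=8101/2160, spread=293/1350
Step 4: max=28409/7200, min=163541/43200, spread=6913/43200
Step 5: max=156999/40000, min=1472633/388800, spread=333733/2430000
Step 6: max=25377617/6480000, min=221886991/58320000, spread=3255781/29160000
Step 7: max=759023267/194400000, min=6666488701/1749600000, spread=82360351/874800000
Step 8: max=22737348089/5832000000, min=200486977159/52488000000, spread=2074577821/26244000000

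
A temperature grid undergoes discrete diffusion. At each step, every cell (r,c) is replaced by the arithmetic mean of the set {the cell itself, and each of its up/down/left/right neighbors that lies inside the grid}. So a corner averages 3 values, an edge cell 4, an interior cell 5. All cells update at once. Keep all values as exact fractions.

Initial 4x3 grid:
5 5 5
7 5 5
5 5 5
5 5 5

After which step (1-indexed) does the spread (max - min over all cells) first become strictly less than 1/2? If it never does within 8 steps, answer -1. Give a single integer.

Answer: 3

Derivation:
Step 1: max=17/3, min=5, spread=2/3
Step 2: max=331/60, min=5, spread=31/60
Step 3: max=2911/540, min=5, spread=211/540
  -> spread < 1/2 first at step 3
Step 4: max=286897/54000, min=4547/900, spread=14077/54000
Step 5: max=2570407/486000, min=273683/54000, spread=5363/24300
Step 6: max=76640809/14580000, min=152869/30000, spread=93859/583200
Step 7: max=4584274481/874800000, min=248336467/48600000, spread=4568723/34992000
Step 8: max=274220435629/52488000000, min=7471618889/1458000000, spread=8387449/83980800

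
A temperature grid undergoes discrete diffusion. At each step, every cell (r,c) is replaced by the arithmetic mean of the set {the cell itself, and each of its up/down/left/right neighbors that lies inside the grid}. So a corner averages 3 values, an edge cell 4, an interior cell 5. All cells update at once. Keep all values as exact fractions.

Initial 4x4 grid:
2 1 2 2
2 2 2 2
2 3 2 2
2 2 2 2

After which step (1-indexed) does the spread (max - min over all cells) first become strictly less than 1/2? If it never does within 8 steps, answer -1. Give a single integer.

Answer: 2

Derivation:
Step 1: max=9/4, min=5/3, spread=7/12
Step 2: max=109/50, min=43/24, spread=233/600
  -> spread < 1/2 first at step 2
Step 3: max=5143/2400, min=803/432, spread=6137/21600
Step 4: max=22979/10800, min=123037/64800, spread=14837/64800
Step 5: max=136417/64800, min=3118459/1620000, spread=48661/270000
Step 6: max=20331893/9720000, min=37788043/19440000, spread=35503/240000
Step 7: max=605849627/291600000, min=2852763343/1458000000, spread=7353533/60750000
Step 8: max=18084706229/8748000000, min=172117179269/87480000000, spread=2909961007/29160000000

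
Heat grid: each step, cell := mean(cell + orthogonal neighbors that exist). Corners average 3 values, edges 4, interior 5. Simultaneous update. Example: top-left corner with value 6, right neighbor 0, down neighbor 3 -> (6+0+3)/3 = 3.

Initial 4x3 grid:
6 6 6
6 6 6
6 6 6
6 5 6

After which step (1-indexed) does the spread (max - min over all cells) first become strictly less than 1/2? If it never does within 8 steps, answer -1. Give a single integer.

Answer: 1

Derivation:
Step 1: max=6, min=17/3, spread=1/3
  -> spread < 1/2 first at step 1
Step 2: max=6, min=1373/240, spread=67/240
Step 3: max=6, min=12523/2160, spread=437/2160
Step 4: max=5991/1000, min=5026469/864000, spread=29951/172800
Step 5: max=20171/3375, min=45440179/7776000, spread=206761/1555200
Step 6: max=32234329/5400000, min=18206204429/3110400000, spread=14430763/124416000
Step 7: max=2574347273/432000000, min=1094636258311/186624000000, spread=139854109/1492992000
Step 8: max=231428771023/38880000000, min=65762168109749/11197440000000, spread=7114543559/89579520000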